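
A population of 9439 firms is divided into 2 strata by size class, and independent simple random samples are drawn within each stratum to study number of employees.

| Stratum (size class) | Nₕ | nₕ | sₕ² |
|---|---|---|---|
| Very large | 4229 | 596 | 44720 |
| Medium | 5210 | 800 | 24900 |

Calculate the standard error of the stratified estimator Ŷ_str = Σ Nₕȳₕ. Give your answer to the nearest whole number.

Var(Ŷ_str) = Σₕ Nₕ²(1 − fₕ)sₕ²/nₕ.
Very large: 4229²·(1 − 596/4229)·44720/596 = 1.1528123 × 10^9.
Medium: 5210²·(1 − 800/5210)·24900/800 = 7.1513111 × 10^8.
Sum = 1.8679434 × 10^9.
SE = √(1.8679434 × 10^9) = 43220.

43220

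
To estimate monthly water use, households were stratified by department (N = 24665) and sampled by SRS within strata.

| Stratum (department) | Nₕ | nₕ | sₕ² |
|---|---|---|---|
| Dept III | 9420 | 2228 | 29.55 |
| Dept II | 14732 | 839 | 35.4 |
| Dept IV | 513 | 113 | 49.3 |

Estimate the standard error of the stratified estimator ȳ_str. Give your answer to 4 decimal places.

Var(ȳ_str) = Σₕ Wₕ²(1 − fₕ)sₕ²/nₕ with Wₕ = Nₕ/N, N = 24665.
Dept III: Wₕ = 0.38191770; term = 0.38191770²·(1 − 0.23651805)·29.55/2228 = 0.0014770005.
Dept II: Wₕ = 0.59728360; term = 0.59728360²·(1 − 0.05695086)·35.4/839 = 0.014195046.
Dept IV: Wₕ = 0.02079870; term = 0.02079870²·(1 − 0.22027290)·49.3/113 = 1.471579 × 10^-4.
Sum = 0.015819204.
SE = √(0.015819204) = 0.1258.

0.1258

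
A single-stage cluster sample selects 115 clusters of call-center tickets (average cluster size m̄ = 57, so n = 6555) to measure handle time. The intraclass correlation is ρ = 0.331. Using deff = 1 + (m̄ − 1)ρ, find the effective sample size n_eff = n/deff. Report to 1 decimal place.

deff = 1 + (57 − 1)·0.331 = 1 + 18.536 = 19.536.
n_eff = 6555 / 19.536 = 335.5.

335.5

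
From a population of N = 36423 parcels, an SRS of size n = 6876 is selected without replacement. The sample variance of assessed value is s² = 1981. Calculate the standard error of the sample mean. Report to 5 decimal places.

0.48344

Under SRS without replacement, Var(ȳ) = (1 − f)·s²/n with f = n/N = 6876/36423 = 0.18878181.
Var(ȳ) = (1 − 0.18878181)·1981/6876 = 0.81121819·0.28810355 = 0.23371484.
SE(ȳ) = √(0.23371484) = 0.48344.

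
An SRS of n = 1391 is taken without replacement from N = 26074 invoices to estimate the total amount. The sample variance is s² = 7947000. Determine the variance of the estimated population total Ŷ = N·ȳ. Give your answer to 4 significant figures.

3.677 × 10^12

Var(Ŷ) = N²·Var(ȳ) = N²·(1 − n/N)·s²/n.
f = 1391/26074 = 0.05334816; Var(ȳ) = 0.94665184·7947000/1391 = 5408.3696.
Var(Ŷ) = 26074² · 5408.3696 = 3.6768989 × 10^12.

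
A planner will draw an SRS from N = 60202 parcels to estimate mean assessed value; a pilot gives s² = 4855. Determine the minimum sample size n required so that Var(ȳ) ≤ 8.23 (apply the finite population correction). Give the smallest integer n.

Without fpc, n₀ = s²/D = 4855/8.23 = 589.9149.
With fpc, (1 − n/N)·s²/n ≤ D requires n ≥ n₀/(1 + n₀/N) = 589.9149/(1 + 589.9149/60202) = 584.1905.
Rounding up, n = 585.

585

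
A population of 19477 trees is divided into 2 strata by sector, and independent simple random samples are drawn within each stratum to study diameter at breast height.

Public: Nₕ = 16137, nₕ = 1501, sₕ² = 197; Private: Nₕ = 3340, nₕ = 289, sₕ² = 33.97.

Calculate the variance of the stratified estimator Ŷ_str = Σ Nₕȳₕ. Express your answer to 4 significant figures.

3.220 × 10^7

Var(Ŷ_str) = Σₕ Nₕ²(1 − fₕ)sₕ²/nₕ.
Public: 16137²·(1 − 1501/16137)·197/1501 = 3.099779 × 10^7.
Private: 3340²·(1 − 289/3340)·33.97/289 = 1.1978057 × 10^6.
Sum = 3.2195596 × 10^7.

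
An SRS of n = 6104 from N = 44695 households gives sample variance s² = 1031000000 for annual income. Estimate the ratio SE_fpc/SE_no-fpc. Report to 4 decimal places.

f = n/N = 6104/44695 = 0.13657009.
SE_no-fpc = √(s²/n) = 410.98131; SE_fpc = √((1−f)s²/n) = 381.88765.
Ratio = √(1−f) = 0.92920929.

0.9292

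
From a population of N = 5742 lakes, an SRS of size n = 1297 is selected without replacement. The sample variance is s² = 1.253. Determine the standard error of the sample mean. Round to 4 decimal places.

0.0273

Under SRS without replacement, Var(ȳ) = (1 − f)·s²/n with f = n/N = 1297/5742 = 0.22587948.
Var(ȳ) = (1 − 0.22587948)·1.253/1297 = 0.77412052·9.6607556 × 10^-4 = 7.4785891 × 10^-4.
SE(ȳ) = √(7.4785891 × 10^-4) = 0.0273.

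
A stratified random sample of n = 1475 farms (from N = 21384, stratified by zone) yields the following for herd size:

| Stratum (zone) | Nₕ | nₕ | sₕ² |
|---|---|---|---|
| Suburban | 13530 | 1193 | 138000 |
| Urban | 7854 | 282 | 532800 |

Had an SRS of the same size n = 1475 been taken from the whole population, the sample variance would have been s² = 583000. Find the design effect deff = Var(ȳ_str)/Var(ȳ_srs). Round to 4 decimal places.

0.7825

Var(ȳ_str) = Σ Wₕ²(1−fₕ)sₕ²/nₕ with Wₕ = Nₕ/21384:
  Suburban: (13530/21384)²·(1−1193/13530)·138000/1193 = 42.22485
  Urban: (7854/21384)²·(1−282/7854)·532800/282 = 245.71899
  → Var(ȳ_str) = 287.94384.
Var(ȳ_srs) = (1 − 1475/21384)·583000/1475 = 367.99086.
deff = 287.94384 / 367.99086 = 0.7825.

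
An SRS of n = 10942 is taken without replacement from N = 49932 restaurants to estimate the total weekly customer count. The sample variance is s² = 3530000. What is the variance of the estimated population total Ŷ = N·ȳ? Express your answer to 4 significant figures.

6.281 × 10^11

Var(Ŷ) = N²·Var(ȳ) = N²·(1 − n/N)·s²/n.
f = 10942/49932 = 0.21913803; Var(ȳ) = 0.78086197·3530000/10942 = 251.91398.
Var(Ŷ) = 49932² · 251.91398 = 6.280731 × 10^11.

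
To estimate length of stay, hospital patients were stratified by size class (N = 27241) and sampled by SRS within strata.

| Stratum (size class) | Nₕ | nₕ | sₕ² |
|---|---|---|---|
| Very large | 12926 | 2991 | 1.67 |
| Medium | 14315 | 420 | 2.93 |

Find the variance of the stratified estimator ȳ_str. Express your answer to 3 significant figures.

Var(ȳ_str) = Σₕ Wₕ²(1 − fₕ)sₕ²/nₕ with Wₕ = Nₕ/N, N = 27241.
Very large: Wₕ = 0.47450534; term = 0.47450534²·(1 − 0.23139409)·1.67/2991 = 9.6624217 × 10^-5.
Medium: Wₕ = 0.52549466; term = 0.52549466²·(1 − 0.02933985)·2.93/420 = 0.0018699162.
Sum = 0.0019665404.

0.00197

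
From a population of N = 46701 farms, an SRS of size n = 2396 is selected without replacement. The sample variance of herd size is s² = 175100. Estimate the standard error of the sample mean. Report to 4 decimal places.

Under SRS without replacement, Var(ȳ) = (1 − f)·s²/n with f = n/N = 2396/46701 = 0.05130511.
Var(ȳ) = (1 − 0.05130511)·175100/2396 = 0.94869489·73.080134 = 69.330749.
SE(ȳ) = √(69.330749) = 8.3265.

8.3265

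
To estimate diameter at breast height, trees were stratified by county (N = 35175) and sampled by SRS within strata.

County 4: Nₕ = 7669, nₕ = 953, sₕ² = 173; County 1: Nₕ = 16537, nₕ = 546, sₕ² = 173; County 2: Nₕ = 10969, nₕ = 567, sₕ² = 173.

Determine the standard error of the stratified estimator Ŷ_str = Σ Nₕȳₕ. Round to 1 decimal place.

Var(Ŷ_str) = Σₕ Nₕ²(1 − fₕ)sₕ²/nₕ.
County 4: 7669²·(1 − 953/7669)·173/953 = 9.3498066 × 10^6.
County 1: 16537²·(1 − 546/16537)·173/546 = 8.3788769 × 10^7.
County 2: 10969²·(1 − 567/10969)·173/567 = 3.4813439 × 10^7.
Sum = 1.2795201 × 10^8.
SE = √(1.2795201 × 10^8) = 11311.6.

11311.6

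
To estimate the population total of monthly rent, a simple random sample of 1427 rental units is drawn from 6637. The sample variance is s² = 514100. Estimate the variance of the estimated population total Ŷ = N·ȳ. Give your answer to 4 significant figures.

Var(Ŷ) = N²·Var(ȳ) = N²·(1 − n/N)·s²/n.
f = 1427/6637 = 0.21500678; Var(ȳ) = 0.78499322·514100/1427 = 282.8066.
Var(Ŷ) = 6637² · 282.8066 = 1.2457565 × 10^10.

1.246 × 10^10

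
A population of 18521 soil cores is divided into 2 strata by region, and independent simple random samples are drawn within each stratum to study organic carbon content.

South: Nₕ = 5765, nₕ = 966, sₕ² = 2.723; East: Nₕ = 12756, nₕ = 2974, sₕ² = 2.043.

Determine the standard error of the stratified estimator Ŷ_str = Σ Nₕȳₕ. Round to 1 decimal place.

404.6

Var(Ŷ_str) = Σₕ Nₕ²(1 − fₕ)sₕ²/nₕ.
South: 5765²·(1 − 966/5765)·2.723/966 = 77986.706.
East: 12756²·(1 − 2974/12756)·2.043/2974 = 85717.515.
Sum = 163704.22.
SE = √(163704.22) = 404.6.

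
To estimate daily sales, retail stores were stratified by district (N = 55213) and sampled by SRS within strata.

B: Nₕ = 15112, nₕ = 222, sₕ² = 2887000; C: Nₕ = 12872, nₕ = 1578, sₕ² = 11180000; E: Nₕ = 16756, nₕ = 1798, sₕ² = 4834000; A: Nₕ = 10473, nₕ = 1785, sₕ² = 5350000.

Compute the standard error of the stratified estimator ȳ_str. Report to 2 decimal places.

40.10

Var(ȳ_str) = Σₕ Wₕ²(1 − fₕ)sₕ²/nₕ with Wₕ = Nₕ/N, N = 55213.
B: Wₕ = 0.27370366; term = 0.27370366²·(1 − 0.01469031)·2887000/222 = 959.90391.
C: Wₕ = 0.23313350; term = 0.23313350²·(1 − 0.12259167)·11180000/1578 = 337.86712.
E: Wₕ = 0.30347925; term = 0.30347925²·(1 − 0.10730485)·4834000/1798 = 221.0437.
A: Wₕ = 0.18968359; term = 0.18968359²·(1 − 0.17043827)·5350000/1785 = 89.458948.
Sum = 1608.2737.
SE = √(1608.2737) = 40.10.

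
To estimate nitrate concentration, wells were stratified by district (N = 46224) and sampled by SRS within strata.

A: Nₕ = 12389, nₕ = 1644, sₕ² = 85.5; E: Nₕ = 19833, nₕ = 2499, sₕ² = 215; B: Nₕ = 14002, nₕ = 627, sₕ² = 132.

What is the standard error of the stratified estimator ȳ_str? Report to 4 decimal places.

0.1885

Var(ȳ_str) = Σₕ Wₕ²(1 − fₕ)sₕ²/nₕ with Wₕ = Nₕ/N, N = 46224.
A: Wₕ = 0.26802094; term = 0.26802094²·(1 − 0.13269836)·85.5/1644 = 0.0032402008.
E: Wₕ = 0.42906282; term = 0.42906282²·(1 − 0.12600212)·215/2499 = 0.013842813.
B: Wₕ = 0.30291623; term = 0.30291623²·(1 − 0.04477932)·132/627 = 0.0184525.
Sum = 0.035535514.
SE = √(0.035535514) = 0.1885.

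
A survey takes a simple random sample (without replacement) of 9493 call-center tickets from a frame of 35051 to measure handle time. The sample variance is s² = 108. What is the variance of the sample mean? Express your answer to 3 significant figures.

Under SRS without replacement, Var(ȳ) = (1 − f)·s²/n with f = n/N = 9493/35051 = 0.27083393.
Var(ȳ) = (1 − 0.27083393)·108/9493 = 0.72916607·0.011376804 = 0.0082955795.

0.00830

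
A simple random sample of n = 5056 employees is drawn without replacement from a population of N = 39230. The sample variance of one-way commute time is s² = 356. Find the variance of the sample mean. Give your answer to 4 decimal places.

0.0613

Under SRS without replacement, Var(ȳ) = (1 − f)·s²/n with f = n/N = 5056/39230 = 0.12888096.
Var(ȳ) = (1 − 0.12888096)·356/5056 = 0.87111904·0.070411392 = 0.061336705.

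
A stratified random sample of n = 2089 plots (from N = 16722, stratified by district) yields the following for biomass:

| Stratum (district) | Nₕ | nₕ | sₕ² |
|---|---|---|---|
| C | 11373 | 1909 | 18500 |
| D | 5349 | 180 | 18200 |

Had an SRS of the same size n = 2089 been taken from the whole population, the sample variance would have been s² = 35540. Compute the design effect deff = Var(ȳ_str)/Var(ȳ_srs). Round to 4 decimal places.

Var(ȳ_str) = Σ Wₕ²(1−fₕ)sₕ²/nₕ with Wₕ = Nₕ/16722:
  C: (11373/16722)²·(1−1909/11373)·18500/1909 = 3.7302603
  D: (5349/16722)²·(1−180/5349)·18200/180 = 9.9977339
  → Var(ȳ_str) = 13.727994.
Var(ȳ_srs) = (1 − 2089/16722)·35540/2089 = 14.887581.
deff = 13.727994 / 14.887581 = 0.9221.

0.9221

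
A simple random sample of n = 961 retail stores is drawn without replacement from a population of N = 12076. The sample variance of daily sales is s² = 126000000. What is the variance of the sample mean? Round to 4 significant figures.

120700

Under SRS without replacement, Var(ȳ) = (1 − f)·s²/n with f = n/N = 961/12076 = 0.07957933.
Var(ȳ) = (1 − 0.07957933)·126000000/961 = 0.92042067·131113.42 = 120679.51.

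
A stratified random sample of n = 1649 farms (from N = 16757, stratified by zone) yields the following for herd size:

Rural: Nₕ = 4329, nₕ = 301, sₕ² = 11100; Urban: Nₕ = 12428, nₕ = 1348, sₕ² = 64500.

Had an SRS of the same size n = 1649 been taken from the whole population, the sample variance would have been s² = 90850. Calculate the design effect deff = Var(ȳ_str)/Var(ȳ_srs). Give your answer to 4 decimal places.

Var(ȳ_str) = Σ Wₕ²(1−fₕ)sₕ²/nₕ with Wₕ = Nₕ/16757:
  Rural: (4329/16757)²·(1−301/4329)·11100/301 = 2.290029
  Urban: (12428/16757)²·(1−1348/12428)·64500/1348 = 23.464877
  → Var(ȳ_str) = 25.754906.
Var(ȳ_srs) = (1 − 1649/16757)·90850/1649 = 49.672382.
deff = 25.754906 / 49.672382 = 0.5185.

0.5185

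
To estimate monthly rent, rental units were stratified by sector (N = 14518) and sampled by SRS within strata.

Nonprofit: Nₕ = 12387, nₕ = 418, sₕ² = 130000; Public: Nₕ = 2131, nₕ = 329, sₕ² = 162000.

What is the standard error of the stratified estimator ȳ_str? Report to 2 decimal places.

Var(ȳ_str) = Σₕ Wₕ²(1 − fₕ)sₕ²/nₕ with Wₕ = Nₕ/N, N = 14518.
Nonprofit: Wₕ = 0.85321670; term = 0.85321670²·(1 − 0.03374506)·130000/418 = 218.76482.
Public: Wₕ = 0.14678330; term = 0.14678330²·(1 − 0.15438761)·162000/329 = 8.9710602.
Sum = 227.73588.
SE = √(227.73588) = 15.09.

15.09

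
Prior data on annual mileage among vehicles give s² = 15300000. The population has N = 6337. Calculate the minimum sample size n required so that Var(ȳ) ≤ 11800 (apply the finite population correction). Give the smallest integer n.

Without fpc, n₀ = s²/D = 15300000/11800 = 1296.6102.
With fpc, (1 − n/N)·s²/n ≤ D requires n ≥ n₀/(1 + n₀/N) = 1296.6102/(1 + 1296.6102/6337) = 1076.3739.
Rounding up, n = 1077.

1077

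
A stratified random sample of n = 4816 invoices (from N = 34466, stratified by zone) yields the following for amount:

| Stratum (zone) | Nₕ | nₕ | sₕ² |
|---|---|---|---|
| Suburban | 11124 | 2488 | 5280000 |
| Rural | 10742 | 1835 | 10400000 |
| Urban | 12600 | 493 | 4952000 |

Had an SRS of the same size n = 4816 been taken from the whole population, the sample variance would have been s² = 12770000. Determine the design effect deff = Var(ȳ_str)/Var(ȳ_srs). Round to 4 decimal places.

0.8408

Var(ȳ_str) = Σ Wₕ²(1−fₕ)sₕ²/nₕ with Wₕ = Nₕ/34466:
  Suburban: (11124/34466)²·(1−2488/11124)·5280000/2488 = 171.62296
  Rural: (10742/34466)²·(1−1835/10742)·10400000/1835 = 456.49088
  Urban: (12600/34466)²·(1−493/12600)·4952000/493 = 1289.9089
  → Var(ȳ_str) = 1918.0227.
Var(ȳ_srs) = (1 − 4816/34466)·12770000/4816 = 2281.068.
deff = 1918.0227 / 2281.068 = 0.8408.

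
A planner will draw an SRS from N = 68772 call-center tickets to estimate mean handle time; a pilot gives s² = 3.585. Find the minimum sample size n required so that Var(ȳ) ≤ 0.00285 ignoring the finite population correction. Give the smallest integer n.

1258

Without fpc, n₀ = s²/D = 3.585/0.00285 = 1257.8947.
Rounding up, n = 1258.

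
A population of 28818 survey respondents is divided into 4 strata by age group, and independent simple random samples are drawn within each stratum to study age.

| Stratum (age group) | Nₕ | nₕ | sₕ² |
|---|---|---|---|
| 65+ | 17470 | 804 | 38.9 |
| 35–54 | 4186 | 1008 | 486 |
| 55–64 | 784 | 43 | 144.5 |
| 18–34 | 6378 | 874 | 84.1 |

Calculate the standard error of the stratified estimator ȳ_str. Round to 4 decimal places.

0.1764

Var(ȳ_str) = Σₕ Wₕ²(1 − fₕ)sₕ²/nₕ with Wₕ = Nₕ/N, N = 28818.
65+: Wₕ = 0.60621834; term = 0.60621834²·(1 − 0.04602175)·38.9/804 = 0.016962512.
35–54: Wₕ = 0.14525644; term = 0.14525644²·(1 − 0.24080268)·486/1008 = 0.0077232693.
55–64: Wₕ = 0.02720522; term = 0.02720522²·(1 − 0.05484694)·144.5/43 = 0.0023507475.
18–34: Wₕ = 0.22132001; term = 0.22132001²·(1 − 0.13703355)·84.1/874 = 0.0040674276.
Sum = 0.031103956.
SE = √(0.031103956) = 0.1764.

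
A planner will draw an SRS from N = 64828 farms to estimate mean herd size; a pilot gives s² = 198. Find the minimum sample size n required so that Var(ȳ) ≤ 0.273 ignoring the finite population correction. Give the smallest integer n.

726

Without fpc, n₀ = s²/D = 198/0.273 = 725.2747.
Rounding up, n = 726.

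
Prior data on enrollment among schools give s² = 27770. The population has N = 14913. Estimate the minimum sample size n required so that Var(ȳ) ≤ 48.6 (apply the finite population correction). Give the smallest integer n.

551

Without fpc, n₀ = s²/D = 27770/48.6 = 571.3992.
With fpc, (1 − n/N)·s²/n ≤ D requires n ≥ n₀/(1 + n₀/N) = 571.3992/(1 + 571.3992/14913) = 550.3137.
Rounding up, n = 551.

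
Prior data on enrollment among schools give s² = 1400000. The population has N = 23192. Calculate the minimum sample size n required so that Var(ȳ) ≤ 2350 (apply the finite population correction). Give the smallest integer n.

Without fpc, n₀ = s²/D = 1400000/2350 = 595.7447.
With fpc, (1 − n/N)·s²/n ≤ D requires n ≥ n₀/(1 + n₀/N) = 595.7447/(1 + 595.7447/23192) = 580.8248.
Rounding up, n = 581.

581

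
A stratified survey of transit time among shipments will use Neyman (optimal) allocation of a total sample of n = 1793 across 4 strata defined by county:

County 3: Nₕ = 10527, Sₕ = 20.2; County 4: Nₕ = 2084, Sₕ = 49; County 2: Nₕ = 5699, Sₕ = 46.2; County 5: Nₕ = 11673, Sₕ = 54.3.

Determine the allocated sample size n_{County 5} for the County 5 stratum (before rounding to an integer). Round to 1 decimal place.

Neyman allocation: nₕ = n·NₕSₕ / Σⱼ NⱼSⱼ.
Σ NⱼSⱼ = 10527·20.2 + 2084·49 + 5699·46.2 + 11673·54.3 = 1.2118991 × 10^6.
n_{County 5} = 1793·11673·54.3 / (1.2118991 × 10^6) = 937.8.

937.8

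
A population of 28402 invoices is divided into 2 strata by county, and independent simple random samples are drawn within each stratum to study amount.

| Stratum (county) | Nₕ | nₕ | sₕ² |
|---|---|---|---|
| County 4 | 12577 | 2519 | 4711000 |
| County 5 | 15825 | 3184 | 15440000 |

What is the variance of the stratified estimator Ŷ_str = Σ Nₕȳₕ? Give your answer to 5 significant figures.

Var(Ŷ_str) = Σₕ Nₕ²(1 − fₕ)sₕ²/nₕ.
County 4: 12577²·(1 − 2519/12577)·4711000/2519 = 2.365776 × 10^11.
County 5: 15825²·(1 − 3184/15825)·15440000/3184 = 9.7006176 × 10^11.
Sum = 1.2066394 × 10^12.

1.2066 × 10^12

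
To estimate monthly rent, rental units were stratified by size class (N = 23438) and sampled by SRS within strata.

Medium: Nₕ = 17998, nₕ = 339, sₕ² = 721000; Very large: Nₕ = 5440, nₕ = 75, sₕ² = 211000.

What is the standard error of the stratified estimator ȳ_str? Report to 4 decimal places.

Var(ȳ_str) = Σₕ Wₕ²(1 − fₕ)sₕ²/nₕ with Wₕ = Nₕ/N, N = 23438.
Medium: Wₕ = 0.76789828; term = 0.76789828²·(1 − 0.01883543)·721000/339 = 1230.5091.
Very large: Wₕ = 0.23210172; term = 0.23210172²·(1 − 0.01378676)·211000/75 = 149.46817.
Sum = 1379.9773.
SE = √(1379.9773) = 37.1480.

37.1480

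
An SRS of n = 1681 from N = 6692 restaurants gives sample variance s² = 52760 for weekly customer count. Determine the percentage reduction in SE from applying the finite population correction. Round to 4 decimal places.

13.4665

f = n/N = 1681/6692 = 0.25119546.
SE_no-fpc = √(s²/n) = 5.6023281; SE_fpc = √((1−f)s²/n) = 4.8478902.
Ratio = √(1−f) = 0.86533493. Reduction = 100·(1 − 0.86533493) = 13.4665%.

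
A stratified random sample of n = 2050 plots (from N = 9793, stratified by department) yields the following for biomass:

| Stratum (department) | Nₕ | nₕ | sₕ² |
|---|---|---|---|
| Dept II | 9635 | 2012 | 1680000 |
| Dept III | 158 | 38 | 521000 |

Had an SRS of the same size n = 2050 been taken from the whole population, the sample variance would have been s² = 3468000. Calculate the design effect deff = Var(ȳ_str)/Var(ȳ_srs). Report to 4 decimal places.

0.4801

Var(ȳ_str) = Σ Wₕ²(1−fₕ)sₕ²/nₕ with Wₕ = Nₕ/9793:
  Dept II: (9635/9793)²·(1−2012/9635)·1680000/2012 = 639.48069
  Dept III: (158/9793)²·(1−38/158)·521000/38 = 2.710572
  → Var(ȳ_str) = 642.19126.
Var(ȳ_srs) = (1 − 2050/9793)·3468000/2050 = 1337.5768.
deff = 642.19126 / 1337.5768 = 0.4801.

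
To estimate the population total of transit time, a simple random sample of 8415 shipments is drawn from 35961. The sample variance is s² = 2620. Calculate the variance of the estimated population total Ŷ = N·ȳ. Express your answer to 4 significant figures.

Var(Ŷ) = N²·Var(ȳ) = N²·(1 − n/N)·s²/n.
f = 8415/35961 = 0.23400350; Var(ȳ) = 0.76599650·2620/8415 = 0.23849208.
Var(Ŷ) = 35961² · 0.23849208 = 3.0841641 × 10^8.

3.084 × 10^8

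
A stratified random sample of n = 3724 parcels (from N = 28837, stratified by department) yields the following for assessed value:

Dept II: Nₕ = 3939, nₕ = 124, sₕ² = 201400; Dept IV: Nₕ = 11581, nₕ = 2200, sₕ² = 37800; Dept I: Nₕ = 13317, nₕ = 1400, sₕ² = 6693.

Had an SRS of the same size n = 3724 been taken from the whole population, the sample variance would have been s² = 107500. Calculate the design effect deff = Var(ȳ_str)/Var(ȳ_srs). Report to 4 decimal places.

Var(ȳ_str) = Σ Wₕ²(1−fₕ)sₕ²/nₕ with Wₕ = Nₕ/28837:
  Dept II: (3939/28837)²·(1−124/3939)·201400/124 = 29.350679
  Dept IV: (11581/28837)²·(1−2200/11581)·37800/2200 = 2.2447303
  Dept I: (13317/28837)²·(1−1400/13317)·6693/1400 = 0.91235945
  → Var(ȳ_str) = 32.507769.
Var(ȳ_srs) = (1 − 3724/28837)·107500/3724 = 25.13896.
deff = 32.507769 / 25.13896 = 1.2931.

1.2931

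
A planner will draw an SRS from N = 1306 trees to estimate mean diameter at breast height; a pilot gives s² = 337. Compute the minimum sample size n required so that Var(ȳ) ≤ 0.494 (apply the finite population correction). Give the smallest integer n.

Without fpc, n₀ = s²/D = 337/0.494 = 682.1862.
With fpc, (1 − n/N)·s²/n ≤ D requires n ≥ n₀/(1 + n₀/N) = 682.1862/(1 + 682.1862/1306) = 448.1146.
Rounding up, n = 449.

449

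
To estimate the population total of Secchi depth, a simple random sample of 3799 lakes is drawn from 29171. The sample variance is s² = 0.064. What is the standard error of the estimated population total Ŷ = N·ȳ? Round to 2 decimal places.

Var(Ŷ) = N²·Var(ȳ) = N²·(1 − n/N)·s²/n.
f = 3799/29171 = 0.13023208; Var(ȳ) = 0.86976792·0.064/3799 = 1.4652579 × 10^-5.
Var(Ŷ) = 29171² · (1.4652579 × 10^-5) = 12468.572.
SE(Ŷ) = √(12468.572) = 111.66.

111.66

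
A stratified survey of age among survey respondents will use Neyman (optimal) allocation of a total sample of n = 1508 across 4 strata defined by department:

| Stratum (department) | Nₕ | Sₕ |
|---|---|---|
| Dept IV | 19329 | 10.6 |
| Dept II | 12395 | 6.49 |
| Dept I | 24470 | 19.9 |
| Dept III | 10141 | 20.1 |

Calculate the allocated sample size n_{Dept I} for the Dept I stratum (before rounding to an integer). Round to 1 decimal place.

Neyman allocation: nₕ = n·NₕSₕ / Σⱼ NⱼSⱼ.
Σ NⱼSⱼ = 19329·10.6 + 12395·6.49 + 24470·19.9 + 10141·20.1 = 976118.05.
n_{Dept I} = 1508·24470·19.9 / 976118.05 = 752.3.

752.3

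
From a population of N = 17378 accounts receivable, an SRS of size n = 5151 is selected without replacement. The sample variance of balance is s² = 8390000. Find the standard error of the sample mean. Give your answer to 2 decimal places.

Under SRS without replacement, Var(ȳ) = (1 − f)·s²/n with f = n/N = 5151/17378 = 0.29640925.
Var(ȳ) = (1 − 0.29640925)·8390000/5151 = 0.70359075·1628.8099 = 1146.0156.
SE(ȳ) = √(1146.0156) = 33.85.

33.85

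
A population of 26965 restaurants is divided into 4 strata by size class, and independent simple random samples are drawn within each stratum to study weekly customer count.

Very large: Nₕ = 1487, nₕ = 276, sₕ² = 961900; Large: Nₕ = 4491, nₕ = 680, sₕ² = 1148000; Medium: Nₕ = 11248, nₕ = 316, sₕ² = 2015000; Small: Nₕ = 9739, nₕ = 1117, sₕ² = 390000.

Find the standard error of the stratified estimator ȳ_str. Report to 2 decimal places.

Var(ȳ_str) = Σₕ Wₕ²(1 − fₕ)sₕ²/nₕ with Wₕ = Nₕ/N, N = 26965.
Very large: Wₕ = 0.05514556; term = 0.05514556²·(1 − 0.18560861)·961900/276 = 8.631278.
Large: Wₕ = 0.16654923; term = 0.16654923²·(1 − 0.15141394)·1148000/680 = 39.738743.
Medium: Wₕ = 0.41713332; term = 0.41713332²·(1 − 0.02809388)·2015000/316 = 1078.3557.
Small: Wₕ = 0.36117189; term = 0.36117189²·(1 − 0.11469350)·390000/1117 = 40.321155.
Sum = 1167.0469.
SE = √(1167.0469) = 34.16.

34.16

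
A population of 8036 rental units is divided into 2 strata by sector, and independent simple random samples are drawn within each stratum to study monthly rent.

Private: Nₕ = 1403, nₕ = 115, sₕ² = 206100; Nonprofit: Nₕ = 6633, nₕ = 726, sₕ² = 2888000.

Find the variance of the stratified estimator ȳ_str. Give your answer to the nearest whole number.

Var(ȳ_str) = Σₕ Wₕ²(1 − fₕ)sₕ²/nₕ with Wₕ = Nₕ/N, N = 8036.
Private: Wₕ = 0.17458935; term = 0.17458935²·(1 − 0.08196721)·206100/115 = 50.150334.
Nonprofit: Wₕ = 0.82541065; term = 0.82541065²·(1 − 0.10945274)·2888000/726 = 2413.5577.
Sum = 2463.708.

2464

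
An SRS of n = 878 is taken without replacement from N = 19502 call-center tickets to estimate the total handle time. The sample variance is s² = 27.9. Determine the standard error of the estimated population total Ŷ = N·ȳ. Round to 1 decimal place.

Var(Ŷ) = N²·Var(ȳ) = N²·(1 − n/N)·s²/n.
f = 878/19502 = 0.04502102; Var(ȳ) = 0.95497898·27.9/878 = 0.030346143.
Var(Ŷ) = 19502² · 0.030346143 = 1.1541488 × 10^7.
SE(Ŷ) = √(1.1541488 × 10^7) = 3397.3.

3397.3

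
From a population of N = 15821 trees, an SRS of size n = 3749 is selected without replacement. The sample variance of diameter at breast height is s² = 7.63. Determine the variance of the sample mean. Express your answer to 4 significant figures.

Under SRS without replacement, Var(ȳ) = (1 − f)·s²/n with f = n/N = 3749/15821 = 0.23696353.
Var(ȳ) = (1 − 0.23696353)·7.63/3749 = 0.76303647·0.0020352094 = 0.001552939.

0.001553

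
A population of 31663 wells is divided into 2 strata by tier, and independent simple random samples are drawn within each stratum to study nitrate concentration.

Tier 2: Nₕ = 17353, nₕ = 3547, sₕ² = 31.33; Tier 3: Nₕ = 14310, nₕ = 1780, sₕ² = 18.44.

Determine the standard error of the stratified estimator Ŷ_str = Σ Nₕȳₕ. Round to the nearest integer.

1993

Var(Ŷ_str) = Σₕ Nₕ²(1 − fₕ)sₕ²/nₕ.
Tier 2: 17353²·(1 − 3547/17353)·31.33/3547 = 2.1161266 × 10^6.
Tier 3: 14310²·(1 − 1780/14310)·18.44/1780 = 1.857512 × 10^6.
Sum = 3.9736386 × 10^6.
SE = √(3.9736386 × 10^6) = 1993.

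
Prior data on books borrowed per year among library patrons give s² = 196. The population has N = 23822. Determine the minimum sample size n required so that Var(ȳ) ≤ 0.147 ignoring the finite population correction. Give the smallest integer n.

Without fpc, n₀ = s²/D = 196/0.147 = 1333.3333.
Rounding up, n = 1334.

1334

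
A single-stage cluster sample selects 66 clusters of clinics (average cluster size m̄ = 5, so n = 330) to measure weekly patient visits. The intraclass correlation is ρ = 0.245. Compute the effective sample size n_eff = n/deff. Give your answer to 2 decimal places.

deff = 1 + (5 − 1)·0.245 = 1 + 0.98 = 1.98.
n_eff = 330 / 1.98 = 166.67.

166.67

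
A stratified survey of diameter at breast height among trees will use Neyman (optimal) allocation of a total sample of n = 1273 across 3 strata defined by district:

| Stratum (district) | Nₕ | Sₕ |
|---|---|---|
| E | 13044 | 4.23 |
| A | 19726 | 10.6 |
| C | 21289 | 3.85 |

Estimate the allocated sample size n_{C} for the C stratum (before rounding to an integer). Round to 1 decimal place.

301.4

Neyman allocation: nₕ = n·NₕSₕ / Σⱼ NⱼSⱼ.
Σ NⱼSⱼ = 13044·4.23 + 19726·10.6 + 21289·3.85 = 346234.37.
n_{C} = 1273·21289·3.85 / 346234.37 = 301.4.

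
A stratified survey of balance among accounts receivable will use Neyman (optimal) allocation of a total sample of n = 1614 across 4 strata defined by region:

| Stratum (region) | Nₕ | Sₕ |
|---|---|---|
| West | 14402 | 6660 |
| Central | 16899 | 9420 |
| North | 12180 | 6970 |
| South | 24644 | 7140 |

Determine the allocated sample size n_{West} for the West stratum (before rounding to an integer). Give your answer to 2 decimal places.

300.04

Neyman allocation: nₕ = n·NₕSₕ / Σⱼ NⱼSⱼ.
Σ NⱼSⱼ = 14402·6660 + 16899·9420 + 12180·6970 + 24644·7140 = 5.1595866 × 10^8.
n_{West} = 1614·14402·6660 / (5.1595866 × 10^8) = 300.04.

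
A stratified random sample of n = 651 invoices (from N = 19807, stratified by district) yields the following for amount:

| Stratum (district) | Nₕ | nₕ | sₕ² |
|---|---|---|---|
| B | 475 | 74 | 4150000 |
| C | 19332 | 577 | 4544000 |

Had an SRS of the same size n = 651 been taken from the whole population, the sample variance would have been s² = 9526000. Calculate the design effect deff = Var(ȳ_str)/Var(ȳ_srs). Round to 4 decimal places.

0.5162

Var(ȳ_str) = Σ Wₕ²(1−fₕ)sₕ²/nₕ with Wₕ = Nₕ/19807:
  B: (475/19807)²·(1−74/475)·4150000/74 = 27.228076
  C: (19332/19807)²·(1−577/19332)·4544000/577 = 7278.1158
  → Var(ȳ_str) = 7305.3439.
Var(ȳ_srs) = (1 − 651/19807)·9526000/651 = 14151.931.
deff = 7305.3439 / 14151.931 = 0.5162.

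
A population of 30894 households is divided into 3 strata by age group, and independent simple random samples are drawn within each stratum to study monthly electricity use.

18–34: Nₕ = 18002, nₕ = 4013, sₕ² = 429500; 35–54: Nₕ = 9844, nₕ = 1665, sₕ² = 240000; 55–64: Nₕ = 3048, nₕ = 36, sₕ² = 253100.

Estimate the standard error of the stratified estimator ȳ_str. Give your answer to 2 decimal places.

Var(ȳ_str) = Σₕ Wₕ²(1 − fₕ)sₕ²/nₕ with Wₕ = Nₕ/N, N = 30894.
18–34: Wₕ = 0.58270214; term = 0.58270214²·(1 − 0.22291968)·429500/4013 = 28.23925.
35–54: Wₕ = 0.31863792; term = 0.31863792²·(1 − 0.16913856)·240000/1665 = 12.159635.
55–64: Wₕ = 0.09865993; term = 0.09865993²·(1 − 0.01181102)·253100/36 = 67.625625.
Sum = 108.02451.
SE = √(108.02451) = 10.39.

10.39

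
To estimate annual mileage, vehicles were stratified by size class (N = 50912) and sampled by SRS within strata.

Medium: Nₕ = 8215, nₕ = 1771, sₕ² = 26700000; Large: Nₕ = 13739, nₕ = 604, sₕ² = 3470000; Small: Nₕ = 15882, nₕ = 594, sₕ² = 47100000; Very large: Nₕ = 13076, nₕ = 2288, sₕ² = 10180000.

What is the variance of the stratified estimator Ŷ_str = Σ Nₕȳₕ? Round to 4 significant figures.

Var(Ŷ_str) = Σₕ Nₕ²(1 − fₕ)sₕ²/nₕ.
Medium: 8215²·(1 − 1771/8215)·26700000/1771 = 7.9809722 × 10^11.
Large: 13739²·(1 − 604/13739)·3470000/604 = 1.0367588 × 10^12.
Small: 15882²·(1 − 594/15882)·47100000/594 = 1.9252642 × 10^13.
Very large: 13076²·(1 − 2288/13076)·10180000/2288 = 6.2763566 × 10^11.
Sum = 2.1715134 × 10^13.

2.172 × 10^13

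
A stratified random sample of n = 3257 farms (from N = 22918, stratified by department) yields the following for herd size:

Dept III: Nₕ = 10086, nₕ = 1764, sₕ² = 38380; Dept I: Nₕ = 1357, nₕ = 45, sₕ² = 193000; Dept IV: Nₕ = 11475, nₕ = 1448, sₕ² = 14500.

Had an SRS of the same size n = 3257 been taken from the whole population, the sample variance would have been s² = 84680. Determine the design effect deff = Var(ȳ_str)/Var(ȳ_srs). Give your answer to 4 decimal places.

0.9060

Var(ȳ_str) = Σ Wₕ²(1−fₕ)sₕ²/nₕ with Wₕ = Nₕ/22918:
  Dept III: (10086/22918)²·(1−1764/10086)·38380/1764 = 3.4769595
  Dept I: (1357/22918)²·(1−45/1357)·193000/45 = 14.538013
  Dept IV: (11475/22918)²·(1−1448/11475)·14500/1448 = 2.193662
  → Var(ȳ_str) = 20.208635.
Var(ȳ_srs) = (1 − 3257/22918)·84680/3257 = 22.304474.
deff = 20.208635 / 22.304474 = 0.9060.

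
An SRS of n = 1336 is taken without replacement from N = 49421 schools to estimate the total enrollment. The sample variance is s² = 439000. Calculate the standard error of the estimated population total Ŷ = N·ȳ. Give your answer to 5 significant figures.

883670

Var(Ŷ) = N²·Var(ȳ) = N²·(1 − n/N)·s²/n.
f = 1336/49421 = 0.02703304; Var(ȳ) = 0.97296696·439000/1336 = 319.70995.
Var(Ŷ) = 49421² · 319.70995 = 7.8087085 × 10^11.
SE(Ŷ) = √(7.8087085 × 10^11) = 883670.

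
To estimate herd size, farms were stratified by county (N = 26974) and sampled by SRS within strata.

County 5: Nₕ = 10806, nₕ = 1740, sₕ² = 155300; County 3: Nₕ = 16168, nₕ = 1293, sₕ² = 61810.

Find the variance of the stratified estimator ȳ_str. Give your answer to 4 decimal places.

Var(ȳ_str) = Σₕ Wₕ²(1 − fₕ)sₕ²/nₕ with Wₕ = Nₕ/N, N = 26974.
County 5: Wₕ = 0.40060799; term = 0.40060799²·(1 − 0.16102165)·155300/1740 = 12.017446.
County 3: Wₕ = 0.59939201; term = 0.59939201²·(1 − 0.07997279)·61810/1293 = 15.800935.
Sum = 27.818381.

27.8184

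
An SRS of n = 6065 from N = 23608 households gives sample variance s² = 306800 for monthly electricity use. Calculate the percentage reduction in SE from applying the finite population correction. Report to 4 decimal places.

f = n/N = 6065/23608 = 0.25690444.
SE_no-fpc = √(s²/n) = 7.1123362; SE_fpc = √((1−f)s²/n) = 6.1310465.
Ratio = √(1−f) = 0.86202991. Reduction = 100·(1 − 0.86202991) = 13.7970%.

13.7970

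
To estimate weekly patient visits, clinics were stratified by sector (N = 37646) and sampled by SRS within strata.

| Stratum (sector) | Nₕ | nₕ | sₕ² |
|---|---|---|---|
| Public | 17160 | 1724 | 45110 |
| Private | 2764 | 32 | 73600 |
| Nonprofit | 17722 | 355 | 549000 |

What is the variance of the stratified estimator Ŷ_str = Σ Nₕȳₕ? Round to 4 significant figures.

5.003 × 10^11

Var(Ŷ_str) = Σₕ Nₕ²(1 − fₕ)sₕ²/nₕ.
Public: 17160²·(1 − 1724/17160)·45110/1724 = 6.9308679 × 10^9.
Private: 2764²·(1 − 32/2764)·73600/32 = 1.736787 × 10^10.
Nonprofit: 17722²·(1 − 355/17722)·549000/355 = 4.7597213 × 10^11.
Sum = 5.0027087 × 10^11.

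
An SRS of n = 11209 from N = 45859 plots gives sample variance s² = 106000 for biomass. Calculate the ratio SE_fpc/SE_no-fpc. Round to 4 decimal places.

0.8692

f = n/N = 11209/45859 = 0.24442312.
SE_no-fpc = √(s²/n) = 3.0751726; SE_fpc = √((1−f)s²/n) = 2.6730607.
Ratio = √(1−f) = 0.86923925.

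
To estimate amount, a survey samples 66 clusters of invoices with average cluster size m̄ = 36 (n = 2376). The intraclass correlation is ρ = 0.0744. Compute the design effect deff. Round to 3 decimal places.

3.604

deff = 1 + (36 − 1)·0.0744 = 1 + 2.604 = 3.604.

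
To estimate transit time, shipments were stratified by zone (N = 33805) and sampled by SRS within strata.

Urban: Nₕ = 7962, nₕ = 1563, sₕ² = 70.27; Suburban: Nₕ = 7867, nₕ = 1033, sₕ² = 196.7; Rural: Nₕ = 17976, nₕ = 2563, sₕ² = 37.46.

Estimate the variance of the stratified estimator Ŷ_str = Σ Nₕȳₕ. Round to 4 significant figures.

Var(Ŷ_str) = Σₕ Nₕ²(1 − fₕ)sₕ²/nₕ.
Urban: 7962²·(1 − 1563/7962)·70.27/1563 = 2.2905789 × 10^6.
Suburban: 7867²·(1 − 1033/7867)·196.7/1033 = 1.0237364 × 10^7.
Rural: 17976²·(1 − 2563/17976)·37.46/2563 = 4.0494814 × 10^6.
Sum = 1.6577424 × 10^7.

1.658 × 10^7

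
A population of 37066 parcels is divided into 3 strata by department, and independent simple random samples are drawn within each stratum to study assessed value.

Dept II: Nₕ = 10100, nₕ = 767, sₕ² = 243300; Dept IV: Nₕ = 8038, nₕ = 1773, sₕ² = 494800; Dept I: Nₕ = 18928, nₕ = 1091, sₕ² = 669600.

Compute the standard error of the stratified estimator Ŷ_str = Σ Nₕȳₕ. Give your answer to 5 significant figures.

501170

Var(Ŷ_str) = Σₕ Nₕ²(1 − fₕ)sₕ²/nₕ.
Dept II: 10100²·(1 − 767/10100)·243300/767 = 2.9901253 × 10^10.
Dept IV: 8038²·(1 − 1773/8038)·494800/1773 = 1.4053679 × 10^10.
Dept I: 18928²·(1 − 1091/18928)·669600/1091 = 2.0721311 × 10^11.
Sum = 2.5116804 × 10^11.
SE = √(2.5116804 × 10^11) = 501170.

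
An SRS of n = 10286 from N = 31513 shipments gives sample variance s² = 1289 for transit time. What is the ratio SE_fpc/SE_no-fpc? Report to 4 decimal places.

0.8207

f = n/N = 10286/31513 = 0.32640498.
SE_no-fpc = √(s²/n) = 0.35399995; SE_fpc = √((1−f)s²/n) = 0.29053779.
Ratio = √(1−f) = 0.82072835.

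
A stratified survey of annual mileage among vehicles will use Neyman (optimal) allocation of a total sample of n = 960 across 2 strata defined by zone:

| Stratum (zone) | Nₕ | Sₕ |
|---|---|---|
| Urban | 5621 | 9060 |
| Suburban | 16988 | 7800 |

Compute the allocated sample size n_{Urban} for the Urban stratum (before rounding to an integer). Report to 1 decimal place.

266.5

Neyman allocation: nₕ = n·NₕSₕ / Σⱼ NⱼSⱼ.
Σ NⱼSⱼ = 5621·9060 + 16988·7800 = 1.8343266 × 10^8.
n_{Urban} = 960·5621·9060 / (1.8343266 × 10^8) = 266.5.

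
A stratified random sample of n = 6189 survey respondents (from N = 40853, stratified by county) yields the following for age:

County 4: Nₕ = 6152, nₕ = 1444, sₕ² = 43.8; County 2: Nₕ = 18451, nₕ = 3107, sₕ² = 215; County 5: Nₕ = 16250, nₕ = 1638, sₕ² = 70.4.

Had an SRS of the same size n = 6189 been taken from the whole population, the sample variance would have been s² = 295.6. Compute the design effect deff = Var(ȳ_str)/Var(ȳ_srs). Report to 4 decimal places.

0.4535

Var(ȳ_str) = Σ Wₕ²(1−fₕ)sₕ²/nₕ with Wₕ = Nₕ/40853:
  County 4: (6152/40853)²·(1−1444/6152)·43.8/1444 = 5.2639504 × 10^-4
  County 2: (18451/40853)²·(1−3107/18451)·215/3107 = 0.01173837
  County 5: (16250/40853)²·(1−1638/16250)·70.4/1638 = 0.0061146821
  → Var(ȳ_str) = 0.018379447.
Var(ȳ_srs) = (1 − 6189/40853)·295.6/6189 = 0.04052646.
deff = 0.018379447 / 0.04052646 = 0.4535.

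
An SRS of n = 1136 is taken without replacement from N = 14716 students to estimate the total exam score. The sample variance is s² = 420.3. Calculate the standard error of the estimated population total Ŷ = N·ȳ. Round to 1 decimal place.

8598.7

Var(Ŷ) = N²·Var(ȳ) = N²·(1 − n/N)·s²/n.
f = 1136/14716 = 0.07719489; Var(ȳ) = 0.92280511·420.3/1136 = 0.34142164.
Var(Ŷ) = 14716² · 0.34142164 = 7.3938494 × 10^7.
SE(Ŷ) = √(7.3938494 × 10^7) = 8598.7.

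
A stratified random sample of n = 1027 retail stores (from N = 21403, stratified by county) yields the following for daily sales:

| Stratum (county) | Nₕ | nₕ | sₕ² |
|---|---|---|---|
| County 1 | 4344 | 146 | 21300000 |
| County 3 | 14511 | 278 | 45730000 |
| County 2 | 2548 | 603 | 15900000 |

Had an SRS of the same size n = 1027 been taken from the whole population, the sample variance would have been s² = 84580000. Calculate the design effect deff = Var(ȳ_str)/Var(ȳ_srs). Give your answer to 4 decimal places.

1.0236

Var(ȳ_str) = Σ Wₕ²(1−fₕ)sₕ²/nₕ with Wₕ = Nₕ/21403:
  County 1: (4344/21403)²·(1−146/4344)·21300000/146 = 5807.7738
  County 3: (14511/21403)²·(1−278/14511)·45730000/278 = 74165.323
  County 2: (2548/21403)²·(1−603/2548)·15900000/603 = 285.26569
  → Var(ȳ_str) = 80258.362.
Var(ȳ_srs) = (1 − 1027/21403)·84580000/1027 = 78404.595.
deff = 80258.362 / 78404.595 = 1.0236.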